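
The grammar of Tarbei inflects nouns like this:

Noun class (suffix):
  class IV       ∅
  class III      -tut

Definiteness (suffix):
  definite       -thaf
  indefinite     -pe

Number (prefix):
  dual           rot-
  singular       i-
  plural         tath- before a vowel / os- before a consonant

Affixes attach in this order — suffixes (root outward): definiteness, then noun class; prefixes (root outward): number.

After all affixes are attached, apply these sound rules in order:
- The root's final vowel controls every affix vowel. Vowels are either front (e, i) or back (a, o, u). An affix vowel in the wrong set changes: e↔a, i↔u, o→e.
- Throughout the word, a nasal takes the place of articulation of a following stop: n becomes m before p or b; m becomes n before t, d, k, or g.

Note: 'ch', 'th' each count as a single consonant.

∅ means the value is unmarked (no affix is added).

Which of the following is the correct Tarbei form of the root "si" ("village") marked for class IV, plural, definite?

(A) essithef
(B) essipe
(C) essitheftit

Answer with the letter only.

Attach definiteness definite -thaf → sithaf.
Attach number plural os- (before consonant 's') → ossithaf.
noun class = class IV: zero marking, form stays ossithaf.
Apply vowel harmony: ossithaf → essithef.
Nasal assimilation: no change.
So the correct form is essithef, option (A).
(B) essipe is wrong: it uses indefinite instead of definite for definiteness.
(C) essitheftit is wrong: it uses class III instead of class IV for noun class.

A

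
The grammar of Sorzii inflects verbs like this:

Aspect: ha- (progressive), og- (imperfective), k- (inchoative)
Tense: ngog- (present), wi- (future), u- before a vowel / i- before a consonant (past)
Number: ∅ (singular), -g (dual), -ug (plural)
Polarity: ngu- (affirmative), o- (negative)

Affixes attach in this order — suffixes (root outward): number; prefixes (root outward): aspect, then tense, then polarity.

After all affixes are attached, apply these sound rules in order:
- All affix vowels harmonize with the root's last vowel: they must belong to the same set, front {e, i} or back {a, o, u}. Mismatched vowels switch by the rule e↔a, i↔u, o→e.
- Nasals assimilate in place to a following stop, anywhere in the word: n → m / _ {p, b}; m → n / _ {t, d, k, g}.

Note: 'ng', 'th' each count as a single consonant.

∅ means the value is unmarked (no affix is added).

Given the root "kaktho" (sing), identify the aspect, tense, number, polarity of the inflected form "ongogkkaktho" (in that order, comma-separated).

Segment: o-ngog-k-kaktho.
aspect: k- → inchoative.
tense: ngog- → present.
number: ∅ → singular.
polarity: o- → negative.

inchoative, present, singular, negative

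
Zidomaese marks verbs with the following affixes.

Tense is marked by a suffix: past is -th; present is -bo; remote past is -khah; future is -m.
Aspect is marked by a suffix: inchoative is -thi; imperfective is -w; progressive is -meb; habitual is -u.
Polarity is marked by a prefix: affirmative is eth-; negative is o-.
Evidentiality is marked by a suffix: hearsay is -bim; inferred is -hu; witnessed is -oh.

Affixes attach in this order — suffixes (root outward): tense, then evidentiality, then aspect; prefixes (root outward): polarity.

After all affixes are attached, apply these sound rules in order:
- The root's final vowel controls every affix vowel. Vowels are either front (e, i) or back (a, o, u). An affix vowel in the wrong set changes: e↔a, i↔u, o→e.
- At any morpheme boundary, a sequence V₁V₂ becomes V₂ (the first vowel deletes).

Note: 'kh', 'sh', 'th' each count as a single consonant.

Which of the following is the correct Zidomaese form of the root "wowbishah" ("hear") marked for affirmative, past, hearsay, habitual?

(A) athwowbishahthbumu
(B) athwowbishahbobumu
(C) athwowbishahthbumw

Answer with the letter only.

Attach tense past -th → wowbishahth.
Attach polarity affirmative eth- → ethwowbishahth.
Attach evidentiality hearsay -bim → ethwowbishahthbim.
Attach aspect habitual -u → ethwowbishahthbimu.
Apply vowel harmony: ethwowbishahthbimu → athwowbishahthbumu.
Vowel deletion: no change.
So the correct form is athwowbishahthbumu, option (A).
(B) athwowbishahbobumu is wrong: it uses present instead of past for tense.
(C) athwowbishahthbumw is wrong: it uses imperfective instead of habitual for aspect.

A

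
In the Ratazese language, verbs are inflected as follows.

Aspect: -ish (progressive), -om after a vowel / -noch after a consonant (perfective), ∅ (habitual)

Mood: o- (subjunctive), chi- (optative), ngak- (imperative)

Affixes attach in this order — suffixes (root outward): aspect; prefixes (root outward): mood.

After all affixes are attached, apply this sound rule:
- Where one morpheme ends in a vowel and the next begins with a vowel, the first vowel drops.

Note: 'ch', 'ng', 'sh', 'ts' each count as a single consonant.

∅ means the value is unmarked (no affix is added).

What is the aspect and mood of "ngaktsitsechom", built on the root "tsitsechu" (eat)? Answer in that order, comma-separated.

Segment: ngak-tsitsechu-om.
aspect: -om/noch → perfective.
mood: ngak- → imperative.

perfective, imperative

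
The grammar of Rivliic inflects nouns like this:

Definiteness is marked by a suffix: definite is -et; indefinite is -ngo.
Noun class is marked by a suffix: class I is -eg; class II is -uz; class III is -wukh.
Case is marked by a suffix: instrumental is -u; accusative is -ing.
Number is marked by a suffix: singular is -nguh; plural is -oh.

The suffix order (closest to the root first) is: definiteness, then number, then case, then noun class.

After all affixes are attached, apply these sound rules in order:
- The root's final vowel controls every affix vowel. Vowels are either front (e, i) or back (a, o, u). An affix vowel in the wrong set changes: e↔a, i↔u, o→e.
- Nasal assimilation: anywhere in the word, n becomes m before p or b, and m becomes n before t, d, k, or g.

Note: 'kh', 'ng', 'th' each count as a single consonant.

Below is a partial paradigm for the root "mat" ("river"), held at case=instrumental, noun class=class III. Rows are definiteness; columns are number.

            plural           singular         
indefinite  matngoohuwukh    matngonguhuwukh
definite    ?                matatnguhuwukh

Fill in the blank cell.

Attach definiteness definite -et → matet.
Attach number plural -oh → matetoh.
Attach case instrumental -u → matetohu.
Attach noun class class III -wukh → matetohuwukh.
Apply vowel harmony: matetohuwukh → matatohuwukh.
Nasal assimilation: no change.

matatohuwukh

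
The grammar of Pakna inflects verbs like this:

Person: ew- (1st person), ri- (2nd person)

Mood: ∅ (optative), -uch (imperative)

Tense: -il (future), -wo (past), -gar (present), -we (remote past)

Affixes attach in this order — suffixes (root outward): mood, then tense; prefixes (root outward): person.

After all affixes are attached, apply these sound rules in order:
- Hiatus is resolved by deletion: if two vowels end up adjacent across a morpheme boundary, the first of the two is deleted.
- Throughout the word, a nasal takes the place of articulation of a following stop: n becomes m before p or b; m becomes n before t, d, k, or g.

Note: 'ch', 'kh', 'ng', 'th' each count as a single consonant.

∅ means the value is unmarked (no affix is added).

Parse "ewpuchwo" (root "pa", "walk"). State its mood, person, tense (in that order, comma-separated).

Segment: ew-pa-uch-wo.
mood: -uch → imperative.
person: ew- → 1st person.
tense: -wo → past.

imperative, 1st person, past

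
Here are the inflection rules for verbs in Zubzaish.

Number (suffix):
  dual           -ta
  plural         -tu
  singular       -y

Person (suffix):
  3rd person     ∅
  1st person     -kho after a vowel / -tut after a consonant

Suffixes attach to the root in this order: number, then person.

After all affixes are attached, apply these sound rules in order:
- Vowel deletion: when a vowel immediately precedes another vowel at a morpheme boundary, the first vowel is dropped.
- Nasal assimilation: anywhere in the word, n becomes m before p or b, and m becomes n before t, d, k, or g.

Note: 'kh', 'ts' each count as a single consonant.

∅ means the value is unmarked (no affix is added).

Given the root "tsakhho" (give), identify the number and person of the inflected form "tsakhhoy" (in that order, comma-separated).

Segment: tsakhho-y.
number: -y → singular.
person: ∅ → 3rd person.

singular, 3rd person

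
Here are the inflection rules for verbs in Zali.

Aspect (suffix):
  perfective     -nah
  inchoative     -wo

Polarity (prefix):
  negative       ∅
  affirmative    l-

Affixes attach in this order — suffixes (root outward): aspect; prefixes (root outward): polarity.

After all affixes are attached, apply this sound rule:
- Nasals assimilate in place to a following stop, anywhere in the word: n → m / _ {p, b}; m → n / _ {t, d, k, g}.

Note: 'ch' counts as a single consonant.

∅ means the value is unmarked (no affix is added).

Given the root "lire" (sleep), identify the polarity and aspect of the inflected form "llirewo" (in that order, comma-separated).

affirmative, inchoative

Segment: l-lire-wo.
polarity: l- → affirmative.
aspect: -wo → inchoative.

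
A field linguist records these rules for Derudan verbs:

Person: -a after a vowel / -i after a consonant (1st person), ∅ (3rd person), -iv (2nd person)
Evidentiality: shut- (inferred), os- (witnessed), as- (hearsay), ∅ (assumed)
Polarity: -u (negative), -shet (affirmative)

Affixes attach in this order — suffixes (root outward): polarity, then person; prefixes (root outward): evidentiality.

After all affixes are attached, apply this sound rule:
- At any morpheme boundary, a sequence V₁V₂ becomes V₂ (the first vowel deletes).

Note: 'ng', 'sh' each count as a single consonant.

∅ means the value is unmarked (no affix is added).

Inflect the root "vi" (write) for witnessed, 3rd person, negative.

osvu

Attach polarity negative -u → viu.
Attach evidentiality witnessed os- → osviu.
person = 3rd person: zero marking, form stays osviu.
Apply vowel deletion: osviu → osvu.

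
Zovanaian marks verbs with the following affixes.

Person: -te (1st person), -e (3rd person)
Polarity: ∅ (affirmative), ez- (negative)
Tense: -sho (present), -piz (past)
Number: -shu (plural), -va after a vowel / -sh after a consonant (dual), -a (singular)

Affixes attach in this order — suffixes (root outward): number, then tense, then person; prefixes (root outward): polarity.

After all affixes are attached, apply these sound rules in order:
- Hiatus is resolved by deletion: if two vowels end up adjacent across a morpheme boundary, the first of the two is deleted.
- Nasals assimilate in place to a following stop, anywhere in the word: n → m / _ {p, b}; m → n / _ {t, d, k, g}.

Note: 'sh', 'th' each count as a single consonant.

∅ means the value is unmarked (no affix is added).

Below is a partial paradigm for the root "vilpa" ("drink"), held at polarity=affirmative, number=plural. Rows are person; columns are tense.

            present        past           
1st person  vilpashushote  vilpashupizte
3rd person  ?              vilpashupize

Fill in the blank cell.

vilpashushe

polarity = affirmative: zero marking, form stays vilpa.
Attach number plural -shu → vilpashu.
Attach tense present -sho → vilpashusho.
Attach person 3rd person -e → vilpashushoe.
Apply vowel deletion: vilpashushoe → vilpashushe.
Nasal assimilation: no change.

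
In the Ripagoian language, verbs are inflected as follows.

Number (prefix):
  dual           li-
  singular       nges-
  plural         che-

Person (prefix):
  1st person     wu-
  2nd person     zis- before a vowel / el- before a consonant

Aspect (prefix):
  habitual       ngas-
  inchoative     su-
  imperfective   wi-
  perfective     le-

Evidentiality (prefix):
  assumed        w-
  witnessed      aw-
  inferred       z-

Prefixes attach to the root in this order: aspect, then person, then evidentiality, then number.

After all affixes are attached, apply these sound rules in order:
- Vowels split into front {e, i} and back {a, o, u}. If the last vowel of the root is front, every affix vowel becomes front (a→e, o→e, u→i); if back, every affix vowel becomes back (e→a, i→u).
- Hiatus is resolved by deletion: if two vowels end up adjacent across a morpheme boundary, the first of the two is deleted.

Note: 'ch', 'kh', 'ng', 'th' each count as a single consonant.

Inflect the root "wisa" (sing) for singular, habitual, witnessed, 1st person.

Attach aspect habitual ngas- → ngaswisa.
Attach person 1st person wu- → wungaswisa.
Attach evidentiality witnessed aw- → awwungaswisa.
Attach number singular nges- → ngesawwungaswisa.
Apply vowel harmony: ngesawwungaswisa → ngasawwungaswisa.
Vowel deletion: no change.

ngasawwungaswisa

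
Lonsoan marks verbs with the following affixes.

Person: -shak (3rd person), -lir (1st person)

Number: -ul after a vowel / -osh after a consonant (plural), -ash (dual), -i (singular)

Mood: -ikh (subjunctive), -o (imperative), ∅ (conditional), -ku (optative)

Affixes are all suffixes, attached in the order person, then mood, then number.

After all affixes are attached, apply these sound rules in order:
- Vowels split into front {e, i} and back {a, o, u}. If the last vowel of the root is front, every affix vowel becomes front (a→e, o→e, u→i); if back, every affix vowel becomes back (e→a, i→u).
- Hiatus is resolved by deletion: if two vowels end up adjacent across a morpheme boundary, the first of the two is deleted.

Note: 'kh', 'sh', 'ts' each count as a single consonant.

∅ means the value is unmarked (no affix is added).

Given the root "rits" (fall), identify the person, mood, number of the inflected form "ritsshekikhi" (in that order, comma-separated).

3rd person, subjunctive, singular

Segment: rits-shak-ikh-i.
person: -shak → 3rd person.
mood: -ikh → subjunctive.
number: -i → singular.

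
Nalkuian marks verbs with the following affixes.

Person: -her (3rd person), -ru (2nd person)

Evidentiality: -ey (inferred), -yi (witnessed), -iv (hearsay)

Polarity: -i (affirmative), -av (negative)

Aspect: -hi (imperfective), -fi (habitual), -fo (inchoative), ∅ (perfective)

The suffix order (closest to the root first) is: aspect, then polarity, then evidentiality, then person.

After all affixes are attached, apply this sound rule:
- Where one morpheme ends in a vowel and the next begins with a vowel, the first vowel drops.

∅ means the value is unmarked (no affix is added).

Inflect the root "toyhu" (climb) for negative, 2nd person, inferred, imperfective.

Attach aspect imperfective -hi → toyhuhi.
Attach polarity negative -av → toyhuhiav.
Attach evidentiality inferred -ey → toyhuhiavey.
Attach person 2nd person -ru → toyhuhiaveyru.
Apply vowel deletion: toyhuhiaveyru → toyhuhaveyru.

toyhuhaveyru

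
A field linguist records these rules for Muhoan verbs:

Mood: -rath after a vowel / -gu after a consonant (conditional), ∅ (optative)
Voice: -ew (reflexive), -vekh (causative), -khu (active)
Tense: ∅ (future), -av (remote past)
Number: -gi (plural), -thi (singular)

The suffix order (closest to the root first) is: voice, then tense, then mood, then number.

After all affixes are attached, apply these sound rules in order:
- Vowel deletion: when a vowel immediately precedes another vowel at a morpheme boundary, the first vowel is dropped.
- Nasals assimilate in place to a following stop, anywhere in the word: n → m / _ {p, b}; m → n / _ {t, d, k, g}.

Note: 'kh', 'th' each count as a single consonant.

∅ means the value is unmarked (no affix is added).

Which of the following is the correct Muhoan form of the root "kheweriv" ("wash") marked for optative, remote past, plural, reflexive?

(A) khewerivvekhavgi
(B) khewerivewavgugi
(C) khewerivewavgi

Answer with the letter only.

C

Attach voice reflexive -ew → khewerivew.
Attach tense remote past -av → khewerivewav.
mood = optative: zero marking, form stays khewerivewav.
Attach number plural -gi → khewerivewavgi.
Vowel deletion: no change.
Nasal assimilation: no change.
So the correct form is khewerivewavgi, option (C).
(A) khewerivvekhavgi is wrong: it uses causative instead of reflexive for voice.
(B) khewerivewavgugi is wrong: it uses conditional instead of optative for mood.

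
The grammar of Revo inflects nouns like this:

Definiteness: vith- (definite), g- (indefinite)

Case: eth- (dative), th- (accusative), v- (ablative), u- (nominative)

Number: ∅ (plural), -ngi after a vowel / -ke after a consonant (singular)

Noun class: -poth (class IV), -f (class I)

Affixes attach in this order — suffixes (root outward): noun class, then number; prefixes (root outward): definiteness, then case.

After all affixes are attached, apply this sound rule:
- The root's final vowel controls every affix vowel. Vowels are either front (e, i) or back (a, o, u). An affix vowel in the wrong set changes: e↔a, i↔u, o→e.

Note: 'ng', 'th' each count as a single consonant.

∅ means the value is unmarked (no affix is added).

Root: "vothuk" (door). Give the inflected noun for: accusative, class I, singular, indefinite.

thgvothukfka

Attach definiteness indefinite g- → gvothuk.
Attach case accusative th- → thgvothuk.
Attach noun class class I -f → thgvothukf.
Attach number singular -ke (after consonant 'f') → thgvothukfke.
Apply vowel harmony: thgvothukfke → thgvothukfka.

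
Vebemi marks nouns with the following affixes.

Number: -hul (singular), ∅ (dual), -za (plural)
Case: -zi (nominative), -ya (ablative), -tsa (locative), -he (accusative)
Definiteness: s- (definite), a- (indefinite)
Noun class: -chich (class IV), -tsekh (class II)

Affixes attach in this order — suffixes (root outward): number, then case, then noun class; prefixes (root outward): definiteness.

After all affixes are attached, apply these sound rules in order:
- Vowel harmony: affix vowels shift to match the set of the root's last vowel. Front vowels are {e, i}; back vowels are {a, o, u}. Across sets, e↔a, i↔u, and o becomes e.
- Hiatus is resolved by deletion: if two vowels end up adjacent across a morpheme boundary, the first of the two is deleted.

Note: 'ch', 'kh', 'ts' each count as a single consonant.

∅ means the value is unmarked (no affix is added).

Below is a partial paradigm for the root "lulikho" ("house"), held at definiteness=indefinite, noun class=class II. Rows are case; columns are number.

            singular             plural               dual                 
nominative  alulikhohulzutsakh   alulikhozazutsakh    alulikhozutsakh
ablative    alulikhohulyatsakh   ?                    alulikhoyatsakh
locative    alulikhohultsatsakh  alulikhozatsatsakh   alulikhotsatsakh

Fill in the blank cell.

Attach number plural -za → lulikhoza.
Attach definiteness indefinite a- → alulikhoza.
Attach case ablative -ya → alulikhozaya.
Attach noun class class II -tsekh → alulikhozayatsekh.
Apply vowel harmony: alulikhozayatsekh → alulikhozayatsakh.
Vowel deletion: no change.

alulikhozayatsakh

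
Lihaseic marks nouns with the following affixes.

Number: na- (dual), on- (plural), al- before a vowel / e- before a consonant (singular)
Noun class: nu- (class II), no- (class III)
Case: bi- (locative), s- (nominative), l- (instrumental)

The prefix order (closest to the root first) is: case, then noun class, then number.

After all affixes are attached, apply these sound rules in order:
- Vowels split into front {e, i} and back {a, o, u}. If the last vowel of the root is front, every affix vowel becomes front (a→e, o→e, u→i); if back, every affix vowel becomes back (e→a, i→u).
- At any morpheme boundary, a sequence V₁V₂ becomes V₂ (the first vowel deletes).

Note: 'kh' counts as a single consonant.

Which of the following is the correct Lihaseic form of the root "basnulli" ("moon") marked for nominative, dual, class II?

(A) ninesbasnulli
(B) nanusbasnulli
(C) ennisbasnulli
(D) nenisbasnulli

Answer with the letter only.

D

Attach case nominative s- → sbasnulli.
Attach noun class class II nu- → nusbasnulli.
Attach number dual na- → nanusbasnulli.
Apply vowel harmony: nanusbasnulli → nenisbasnulli.
Vowel deletion: no change.
So the correct form is nenisbasnulli, option (D).
(B) nanusbasnulli is wrong: it fails to apply the sound rule(s).
(C) ennisbasnulli is wrong: it uses plural instead of dual for number.
(A) ninesbasnulli is wrong: it has the affixes in the wrong order.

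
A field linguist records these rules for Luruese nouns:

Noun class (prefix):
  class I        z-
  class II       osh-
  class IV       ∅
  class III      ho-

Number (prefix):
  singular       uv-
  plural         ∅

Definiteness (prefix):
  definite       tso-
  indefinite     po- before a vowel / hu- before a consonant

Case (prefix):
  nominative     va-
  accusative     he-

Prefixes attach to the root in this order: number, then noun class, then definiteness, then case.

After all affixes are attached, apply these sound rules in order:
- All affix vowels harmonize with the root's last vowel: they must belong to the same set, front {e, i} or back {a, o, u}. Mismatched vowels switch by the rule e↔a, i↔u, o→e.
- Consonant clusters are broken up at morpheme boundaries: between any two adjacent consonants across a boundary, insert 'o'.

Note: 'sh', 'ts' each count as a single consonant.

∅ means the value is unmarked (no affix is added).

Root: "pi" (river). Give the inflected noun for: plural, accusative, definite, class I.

hetsezopi

number = plural: zero marking, form stays pi.
Attach noun class class I z- → zpi.
Attach definiteness definite tso- → tsozpi.
Attach case accusative he- → hetsozpi.
Apply vowel harmony: hetsozpi → hetsezpi.
Apply epenthesis: hetsezpi → hetsezopi.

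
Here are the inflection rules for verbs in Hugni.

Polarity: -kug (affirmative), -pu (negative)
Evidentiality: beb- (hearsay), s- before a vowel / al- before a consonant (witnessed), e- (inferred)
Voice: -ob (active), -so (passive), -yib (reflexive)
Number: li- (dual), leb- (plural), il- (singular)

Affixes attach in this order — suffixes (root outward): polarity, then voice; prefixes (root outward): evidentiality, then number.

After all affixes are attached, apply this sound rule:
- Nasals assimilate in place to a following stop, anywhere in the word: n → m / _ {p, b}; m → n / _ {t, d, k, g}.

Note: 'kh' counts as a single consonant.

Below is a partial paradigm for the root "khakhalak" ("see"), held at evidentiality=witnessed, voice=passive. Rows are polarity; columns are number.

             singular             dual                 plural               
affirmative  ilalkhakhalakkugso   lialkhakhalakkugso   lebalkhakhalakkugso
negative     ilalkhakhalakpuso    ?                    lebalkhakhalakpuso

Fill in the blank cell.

lialkhakhalakpuso

Attach evidentiality witnessed al- (before consonant 'kh') → alkhakhalak.
Attach polarity negative -pu → alkhakhalakpu.
Attach voice passive -so → alkhakhalakpuso.
Attach number dual li- → lialkhakhalakpuso.
Nasal assimilation: no change.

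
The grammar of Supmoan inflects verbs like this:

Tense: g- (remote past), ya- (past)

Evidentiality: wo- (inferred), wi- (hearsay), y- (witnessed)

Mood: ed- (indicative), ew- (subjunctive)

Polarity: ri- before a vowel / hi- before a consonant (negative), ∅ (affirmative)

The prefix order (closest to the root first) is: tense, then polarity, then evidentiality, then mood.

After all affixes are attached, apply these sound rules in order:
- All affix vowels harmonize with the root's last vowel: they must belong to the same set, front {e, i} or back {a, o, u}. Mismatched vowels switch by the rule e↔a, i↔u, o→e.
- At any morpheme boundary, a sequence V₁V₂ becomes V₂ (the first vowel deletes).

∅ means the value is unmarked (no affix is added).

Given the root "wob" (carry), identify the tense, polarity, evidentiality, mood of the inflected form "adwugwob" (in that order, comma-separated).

remote past, affirmative, hearsay, indicative

Segment: ed-wi-g-wob.
tense: g- → remote past.
polarity: ∅ → affirmative.
evidentiality: wi- → hearsay.
mood: ed- → indicative.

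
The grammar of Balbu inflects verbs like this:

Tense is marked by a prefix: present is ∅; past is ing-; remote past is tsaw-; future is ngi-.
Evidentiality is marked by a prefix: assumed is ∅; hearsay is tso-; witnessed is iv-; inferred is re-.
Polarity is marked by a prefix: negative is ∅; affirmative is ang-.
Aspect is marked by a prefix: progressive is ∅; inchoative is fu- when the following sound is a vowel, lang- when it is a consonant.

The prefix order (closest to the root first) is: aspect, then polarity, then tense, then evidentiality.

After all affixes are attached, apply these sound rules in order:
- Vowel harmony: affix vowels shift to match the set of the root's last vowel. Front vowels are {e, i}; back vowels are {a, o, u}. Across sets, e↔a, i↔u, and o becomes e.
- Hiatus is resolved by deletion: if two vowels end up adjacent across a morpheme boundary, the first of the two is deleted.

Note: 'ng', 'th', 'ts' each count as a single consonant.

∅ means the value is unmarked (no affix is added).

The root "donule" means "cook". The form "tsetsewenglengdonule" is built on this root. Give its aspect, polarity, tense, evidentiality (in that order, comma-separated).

Segment: tso-tsaw-ang-lang-donule.
aspect: fu/lang- → inchoative.
polarity: ang- → affirmative.
tense: tsaw- → remote past.
evidentiality: tso- → hearsay.

inchoative, affirmative, remote past, hearsay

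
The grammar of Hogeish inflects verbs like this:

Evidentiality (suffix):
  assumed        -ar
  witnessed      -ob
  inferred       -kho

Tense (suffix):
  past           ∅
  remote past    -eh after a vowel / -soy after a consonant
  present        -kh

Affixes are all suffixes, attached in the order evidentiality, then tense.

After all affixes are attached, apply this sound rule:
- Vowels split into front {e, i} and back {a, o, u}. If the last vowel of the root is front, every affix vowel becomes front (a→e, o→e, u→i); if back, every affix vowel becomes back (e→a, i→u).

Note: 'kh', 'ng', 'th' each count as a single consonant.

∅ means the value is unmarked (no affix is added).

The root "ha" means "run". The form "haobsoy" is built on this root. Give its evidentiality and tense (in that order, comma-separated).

Segment: ha-ob-soy.
evidentiality: -ob → witnessed.
tense: -eh/soy → remote past.

witnessed, remote past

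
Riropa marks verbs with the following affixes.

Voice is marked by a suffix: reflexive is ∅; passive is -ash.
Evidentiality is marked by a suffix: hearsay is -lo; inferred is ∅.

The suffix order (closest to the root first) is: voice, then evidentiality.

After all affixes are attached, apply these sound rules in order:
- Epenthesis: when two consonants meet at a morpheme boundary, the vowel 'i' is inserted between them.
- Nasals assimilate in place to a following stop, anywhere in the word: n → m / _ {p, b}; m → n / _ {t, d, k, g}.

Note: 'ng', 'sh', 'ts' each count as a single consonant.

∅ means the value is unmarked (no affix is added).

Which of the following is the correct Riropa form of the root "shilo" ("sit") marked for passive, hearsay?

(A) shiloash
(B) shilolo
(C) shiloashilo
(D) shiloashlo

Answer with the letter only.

C

Attach voice passive -ash → shiloash.
Attach evidentiality hearsay -lo → shiloashlo.
Apply epenthesis: shiloashlo → shiloashilo.
Nasal assimilation: no change.
So the correct form is shiloashilo, option (C).
(D) shiloashlo is wrong: it fails to apply the sound rule(s).
(A) shiloash is wrong: it uses inferred instead of hearsay for evidentiality.
(B) shilolo is wrong: it uses reflexive instead of passive for voice.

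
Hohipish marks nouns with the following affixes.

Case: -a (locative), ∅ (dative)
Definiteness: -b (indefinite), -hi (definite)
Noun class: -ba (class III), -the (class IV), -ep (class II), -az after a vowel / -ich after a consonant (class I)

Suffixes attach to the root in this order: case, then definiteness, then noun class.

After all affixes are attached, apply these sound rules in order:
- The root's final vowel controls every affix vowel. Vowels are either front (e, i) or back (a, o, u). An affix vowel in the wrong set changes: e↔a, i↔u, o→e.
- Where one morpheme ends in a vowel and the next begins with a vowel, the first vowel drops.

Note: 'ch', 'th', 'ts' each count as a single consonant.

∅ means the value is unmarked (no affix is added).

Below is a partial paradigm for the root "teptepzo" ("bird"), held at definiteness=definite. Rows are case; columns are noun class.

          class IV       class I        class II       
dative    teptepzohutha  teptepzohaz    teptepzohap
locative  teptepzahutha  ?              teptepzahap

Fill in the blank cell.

teptepzahaz

Attach case locative -a → teptepzoa.
Attach definiteness definite -hi → teptepzoahi.
Attach noun class class I -az (after vowel 'i') → teptepzoahiaz.
Apply vowel harmony: teptepzoahiaz → teptepzoahuaz.
Apply vowel deletion: teptepzoahuaz → teptepzahaz.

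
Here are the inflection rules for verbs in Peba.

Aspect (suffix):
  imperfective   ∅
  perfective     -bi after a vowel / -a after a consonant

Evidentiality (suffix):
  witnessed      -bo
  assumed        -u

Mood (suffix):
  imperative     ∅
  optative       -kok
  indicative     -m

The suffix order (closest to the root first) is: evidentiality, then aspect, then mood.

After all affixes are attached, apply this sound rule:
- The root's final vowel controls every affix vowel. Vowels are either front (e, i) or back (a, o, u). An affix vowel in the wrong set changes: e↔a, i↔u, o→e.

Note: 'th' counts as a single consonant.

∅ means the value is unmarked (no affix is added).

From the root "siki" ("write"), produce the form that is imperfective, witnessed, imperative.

Attach evidentiality witnessed -bo → sikibo.
aspect = imperfective: zero marking, form stays sikibo.
mood = imperative: zero marking, form stays sikibo.
Apply vowel harmony: sikibo → sikibe.

sikibe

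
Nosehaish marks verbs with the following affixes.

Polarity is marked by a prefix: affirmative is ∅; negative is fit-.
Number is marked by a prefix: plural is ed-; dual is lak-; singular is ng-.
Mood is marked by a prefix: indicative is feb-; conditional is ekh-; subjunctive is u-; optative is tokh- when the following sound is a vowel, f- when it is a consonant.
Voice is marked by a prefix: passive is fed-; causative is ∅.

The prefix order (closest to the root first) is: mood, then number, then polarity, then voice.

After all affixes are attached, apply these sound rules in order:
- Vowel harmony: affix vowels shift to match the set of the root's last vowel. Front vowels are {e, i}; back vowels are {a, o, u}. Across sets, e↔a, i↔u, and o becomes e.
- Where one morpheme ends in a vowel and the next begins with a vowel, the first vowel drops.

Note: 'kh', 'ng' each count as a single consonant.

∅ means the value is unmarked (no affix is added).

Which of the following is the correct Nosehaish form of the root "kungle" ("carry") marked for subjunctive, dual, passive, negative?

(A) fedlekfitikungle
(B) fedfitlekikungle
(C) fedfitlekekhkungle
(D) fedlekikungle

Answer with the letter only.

B

Attach mood subjunctive u- → ukungle.
Attach number dual lak- → lakukungle.
Attach polarity negative fit- → fitlakukungle.
Attach voice passive fed- → fedfitlakukungle.
Apply vowel harmony: fedfitlakukungle → fedfitlekikungle.
Vowel deletion: no change.
So the correct form is fedfitlekikungle, option (B).
(A) fedlekfitikungle is wrong: it has the affixes in the wrong order.
(D) fedlekikungle is wrong: it uses affirmative instead of negative for polarity.
(C) fedfitlekekhkungle is wrong: it uses conditional instead of subjunctive for mood.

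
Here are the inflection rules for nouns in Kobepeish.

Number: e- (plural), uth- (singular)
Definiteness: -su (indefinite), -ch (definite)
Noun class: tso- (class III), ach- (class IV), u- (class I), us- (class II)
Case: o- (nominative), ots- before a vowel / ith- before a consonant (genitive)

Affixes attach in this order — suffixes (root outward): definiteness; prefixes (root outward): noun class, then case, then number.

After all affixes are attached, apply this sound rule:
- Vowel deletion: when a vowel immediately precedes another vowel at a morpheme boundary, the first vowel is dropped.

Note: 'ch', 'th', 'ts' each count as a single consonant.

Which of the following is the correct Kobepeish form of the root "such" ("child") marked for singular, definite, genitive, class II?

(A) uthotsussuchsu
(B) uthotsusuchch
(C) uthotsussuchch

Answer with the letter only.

C

Attach noun class class II us- → ussuch.
Attach definiteness definite -ch → ussuchch.
Attach case genitive ots- (before vowel 'u') → otsussuchch.
Attach number singular uth- → uthotsussuchch.
Vowel deletion: no change.
So the correct form is uthotsussuchch, option (C).
(A) uthotsussuchsu is wrong: it uses indefinite instead of definite for definiteness.
(B) uthotsusuchch is wrong: it uses class I instead of class II for noun class.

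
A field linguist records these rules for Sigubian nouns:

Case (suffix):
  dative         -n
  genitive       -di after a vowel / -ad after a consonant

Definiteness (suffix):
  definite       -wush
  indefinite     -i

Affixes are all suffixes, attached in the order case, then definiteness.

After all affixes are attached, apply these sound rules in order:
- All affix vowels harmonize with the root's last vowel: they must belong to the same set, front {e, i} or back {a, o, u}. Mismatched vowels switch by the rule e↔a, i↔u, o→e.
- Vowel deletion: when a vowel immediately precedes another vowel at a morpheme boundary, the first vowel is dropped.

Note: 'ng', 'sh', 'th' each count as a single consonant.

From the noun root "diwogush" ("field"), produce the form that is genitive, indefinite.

Attach case genitive -ad (after consonant 'sh') → diwogushad.
Attach definiteness indefinite -i → diwogushadi.
Apply vowel harmony: diwogushadi → diwogushadu.
Vowel deletion: no change.

diwogushadu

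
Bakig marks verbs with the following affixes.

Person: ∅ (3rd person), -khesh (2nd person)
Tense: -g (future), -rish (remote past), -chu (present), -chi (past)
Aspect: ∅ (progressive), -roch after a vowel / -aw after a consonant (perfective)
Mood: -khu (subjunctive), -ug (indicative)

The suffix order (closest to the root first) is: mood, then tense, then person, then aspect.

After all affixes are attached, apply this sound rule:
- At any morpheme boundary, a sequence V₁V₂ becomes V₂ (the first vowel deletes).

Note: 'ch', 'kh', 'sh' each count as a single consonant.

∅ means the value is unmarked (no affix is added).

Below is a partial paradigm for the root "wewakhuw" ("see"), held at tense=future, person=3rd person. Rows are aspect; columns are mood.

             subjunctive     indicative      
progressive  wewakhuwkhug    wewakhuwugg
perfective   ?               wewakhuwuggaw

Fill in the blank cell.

Attach mood subjunctive -khu → wewakhuwkhu.
Attach tense future -g → wewakhuwkhug.
person = 3rd person: zero marking, form stays wewakhuwkhug.
Attach aspect perfective -aw (after consonant 'g') → wewakhuwkhugaw.
Vowel deletion: no change.

wewakhuwkhugaw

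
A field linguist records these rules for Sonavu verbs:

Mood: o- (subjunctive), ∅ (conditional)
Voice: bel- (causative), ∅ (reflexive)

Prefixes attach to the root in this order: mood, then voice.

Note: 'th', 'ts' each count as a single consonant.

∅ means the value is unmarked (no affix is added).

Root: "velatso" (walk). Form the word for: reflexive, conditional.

mood = conditional: zero marking, form stays velatso.
voice = reflexive: zero marking, form stays velatso.

velatso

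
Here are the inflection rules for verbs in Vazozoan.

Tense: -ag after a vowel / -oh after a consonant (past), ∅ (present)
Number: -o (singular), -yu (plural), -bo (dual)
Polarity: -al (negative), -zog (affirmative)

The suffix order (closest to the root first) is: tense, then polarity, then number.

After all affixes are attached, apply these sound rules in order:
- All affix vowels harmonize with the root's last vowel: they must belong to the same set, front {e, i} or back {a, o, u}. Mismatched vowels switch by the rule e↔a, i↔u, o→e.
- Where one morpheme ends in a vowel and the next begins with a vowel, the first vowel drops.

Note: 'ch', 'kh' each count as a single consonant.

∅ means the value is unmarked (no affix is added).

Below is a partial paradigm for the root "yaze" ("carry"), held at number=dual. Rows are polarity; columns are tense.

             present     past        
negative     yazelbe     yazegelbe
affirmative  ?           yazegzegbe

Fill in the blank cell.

yazezegbe

tense = present: zero marking, form stays yaze.
Attach polarity affirmative -zog → yazezog.
Attach number dual -bo → yazezogbo.
Apply vowel harmony: yazezogbo → yazezegbe.
Vowel deletion: no change.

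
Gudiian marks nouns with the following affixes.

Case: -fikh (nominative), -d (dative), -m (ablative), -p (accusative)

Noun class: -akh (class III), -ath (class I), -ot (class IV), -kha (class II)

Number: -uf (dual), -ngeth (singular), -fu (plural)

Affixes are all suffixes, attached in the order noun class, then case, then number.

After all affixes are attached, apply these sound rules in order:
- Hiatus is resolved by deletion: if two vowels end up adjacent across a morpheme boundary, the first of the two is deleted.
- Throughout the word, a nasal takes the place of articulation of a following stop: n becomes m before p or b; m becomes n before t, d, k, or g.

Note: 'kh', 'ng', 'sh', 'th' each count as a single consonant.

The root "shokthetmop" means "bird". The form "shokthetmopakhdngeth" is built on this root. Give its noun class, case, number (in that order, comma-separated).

class III, dative, singular

Segment: shokthetmop-akh-d-ngeth.
noun class: -akh → class III.
case: -d → dative.
number: -ngeth → singular.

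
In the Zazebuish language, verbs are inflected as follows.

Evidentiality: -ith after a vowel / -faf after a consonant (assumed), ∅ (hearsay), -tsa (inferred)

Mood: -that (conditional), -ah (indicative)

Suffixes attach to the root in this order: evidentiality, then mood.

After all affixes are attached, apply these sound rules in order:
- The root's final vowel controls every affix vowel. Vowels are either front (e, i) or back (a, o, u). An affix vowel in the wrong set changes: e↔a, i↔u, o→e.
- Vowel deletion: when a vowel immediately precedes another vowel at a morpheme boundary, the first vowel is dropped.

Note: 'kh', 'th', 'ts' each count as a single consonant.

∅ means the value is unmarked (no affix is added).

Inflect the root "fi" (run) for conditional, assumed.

fiththet

Attach evidentiality assumed -ith (after vowel 'i') → fiith.
Attach mood conditional -that → fiiththat.
Apply vowel harmony: fiiththat → fiiththet.
Apply vowel deletion: fiiththet → fiththet.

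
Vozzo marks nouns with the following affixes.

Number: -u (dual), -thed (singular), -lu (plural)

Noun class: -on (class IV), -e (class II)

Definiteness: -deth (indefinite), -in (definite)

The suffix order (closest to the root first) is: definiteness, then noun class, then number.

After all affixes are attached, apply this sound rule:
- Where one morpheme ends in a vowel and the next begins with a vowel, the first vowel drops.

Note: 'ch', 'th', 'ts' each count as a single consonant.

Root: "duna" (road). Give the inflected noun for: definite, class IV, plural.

duninonlu

Attach definiteness definite -in → dunain.
Attach noun class class IV -on → dunainon.
Attach number plural -lu → dunainonlu.
Apply vowel deletion: dunainonlu → duninonlu.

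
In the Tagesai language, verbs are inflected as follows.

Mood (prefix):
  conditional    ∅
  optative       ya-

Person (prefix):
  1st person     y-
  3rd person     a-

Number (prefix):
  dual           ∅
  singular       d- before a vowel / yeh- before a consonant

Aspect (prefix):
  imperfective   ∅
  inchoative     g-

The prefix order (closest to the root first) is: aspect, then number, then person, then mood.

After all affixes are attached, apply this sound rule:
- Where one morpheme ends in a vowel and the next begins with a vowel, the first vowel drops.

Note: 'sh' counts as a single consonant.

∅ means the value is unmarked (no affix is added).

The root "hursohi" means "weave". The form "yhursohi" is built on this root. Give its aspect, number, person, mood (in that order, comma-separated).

Segment: y-hursohi.
aspect: ∅ → imperfective.
number: ∅ → dual.
person: y- → 1st person.
mood: ∅ → conditional.

imperfective, dual, 1st person, conditional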